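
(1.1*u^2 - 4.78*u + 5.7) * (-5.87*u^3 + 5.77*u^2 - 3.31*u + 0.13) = -6.457*u^5 + 34.4056*u^4 - 64.6806*u^3 + 48.8538*u^2 - 19.4884*u + 0.741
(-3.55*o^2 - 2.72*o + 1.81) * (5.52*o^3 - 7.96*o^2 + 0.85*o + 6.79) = -19.596*o^5 + 13.2436*o^4 + 28.6249*o^3 - 40.8241*o^2 - 16.9303*o + 12.2899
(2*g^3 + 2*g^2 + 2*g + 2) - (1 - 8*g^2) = 2*g^3 + 10*g^2 + 2*g + 1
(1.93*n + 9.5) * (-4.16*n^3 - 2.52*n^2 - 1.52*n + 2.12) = -8.0288*n^4 - 44.3836*n^3 - 26.8736*n^2 - 10.3484*n + 20.14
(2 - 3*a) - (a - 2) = 4 - 4*a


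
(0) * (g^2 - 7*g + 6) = 0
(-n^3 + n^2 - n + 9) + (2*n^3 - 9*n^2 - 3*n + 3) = n^3 - 8*n^2 - 4*n + 12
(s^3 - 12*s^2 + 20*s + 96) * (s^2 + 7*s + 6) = s^5 - 5*s^4 - 58*s^3 + 164*s^2 + 792*s + 576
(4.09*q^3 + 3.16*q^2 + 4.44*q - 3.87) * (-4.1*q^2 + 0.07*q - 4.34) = -16.769*q^5 - 12.6697*q^4 - 35.7334*q^3 + 2.4634*q^2 - 19.5405*q + 16.7958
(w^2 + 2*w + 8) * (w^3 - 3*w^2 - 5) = w^5 - w^4 + 2*w^3 - 29*w^2 - 10*w - 40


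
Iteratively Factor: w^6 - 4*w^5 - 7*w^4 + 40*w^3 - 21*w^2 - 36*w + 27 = (w + 3)*(w^5 - 7*w^4 + 14*w^3 - 2*w^2 - 15*w + 9) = (w - 1)*(w + 3)*(w^4 - 6*w^3 + 8*w^2 + 6*w - 9) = (w - 1)*(w + 1)*(w + 3)*(w^3 - 7*w^2 + 15*w - 9) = (w - 3)*(w - 1)*(w + 1)*(w + 3)*(w^2 - 4*w + 3) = (w - 3)*(w - 1)^2*(w + 1)*(w + 3)*(w - 3)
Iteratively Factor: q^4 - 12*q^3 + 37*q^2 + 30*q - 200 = (q - 5)*(q^3 - 7*q^2 + 2*q + 40) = (q - 5)*(q + 2)*(q^2 - 9*q + 20) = (q - 5)*(q - 4)*(q + 2)*(q - 5)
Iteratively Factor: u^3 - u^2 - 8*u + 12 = (u - 2)*(u^2 + u - 6) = (u - 2)^2*(u + 3)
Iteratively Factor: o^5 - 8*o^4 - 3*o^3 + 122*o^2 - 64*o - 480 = (o + 3)*(o^4 - 11*o^3 + 30*o^2 + 32*o - 160) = (o - 4)*(o + 3)*(o^3 - 7*o^2 + 2*o + 40) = (o - 5)*(o - 4)*(o + 3)*(o^2 - 2*o - 8) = (o - 5)*(o - 4)*(o + 2)*(o + 3)*(o - 4)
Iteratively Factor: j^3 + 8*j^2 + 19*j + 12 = (j + 1)*(j^2 + 7*j + 12) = (j + 1)*(j + 4)*(j + 3)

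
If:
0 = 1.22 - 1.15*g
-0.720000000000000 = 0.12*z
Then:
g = 1.06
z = -6.00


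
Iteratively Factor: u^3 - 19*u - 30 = (u - 5)*(u^2 + 5*u + 6) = (u - 5)*(u + 2)*(u + 3)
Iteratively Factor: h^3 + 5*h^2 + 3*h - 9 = (h - 1)*(h^2 + 6*h + 9) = (h - 1)*(h + 3)*(h + 3)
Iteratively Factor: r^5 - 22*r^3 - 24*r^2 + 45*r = (r + 3)*(r^4 - 3*r^3 - 13*r^2 + 15*r) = r*(r + 3)*(r^3 - 3*r^2 - 13*r + 15) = r*(r + 3)^2*(r^2 - 6*r + 5) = r*(r - 1)*(r + 3)^2*(r - 5)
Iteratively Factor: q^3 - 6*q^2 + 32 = (q + 2)*(q^2 - 8*q + 16) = (q - 4)*(q + 2)*(q - 4)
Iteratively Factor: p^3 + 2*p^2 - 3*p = (p - 1)*(p^2 + 3*p) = (p - 1)*(p + 3)*(p)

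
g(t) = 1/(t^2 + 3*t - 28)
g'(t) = (-2*t - 3)/(t^2 + 3*t - 28)^2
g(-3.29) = -0.04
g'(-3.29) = 0.00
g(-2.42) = -0.03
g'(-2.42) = 0.00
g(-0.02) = -0.04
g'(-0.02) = -0.00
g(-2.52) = -0.03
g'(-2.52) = 0.00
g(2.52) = -0.07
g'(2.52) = -0.04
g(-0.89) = -0.03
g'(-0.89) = -0.00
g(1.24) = -0.04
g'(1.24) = -0.01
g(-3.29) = -0.04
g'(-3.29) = 0.00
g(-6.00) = -0.10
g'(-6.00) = 0.09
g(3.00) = -0.10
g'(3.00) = -0.09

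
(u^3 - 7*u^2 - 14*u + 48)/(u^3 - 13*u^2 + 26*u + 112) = (u^2 + u - 6)/(u^2 - 5*u - 14)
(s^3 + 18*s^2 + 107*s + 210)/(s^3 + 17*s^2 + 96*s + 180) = (s + 7)/(s + 6)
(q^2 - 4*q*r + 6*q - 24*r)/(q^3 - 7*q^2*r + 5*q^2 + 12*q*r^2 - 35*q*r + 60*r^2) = (q + 6)/(q^2 - 3*q*r + 5*q - 15*r)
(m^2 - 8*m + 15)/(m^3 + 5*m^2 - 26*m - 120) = (m - 3)/(m^2 + 10*m + 24)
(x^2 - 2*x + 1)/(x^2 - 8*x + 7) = (x - 1)/(x - 7)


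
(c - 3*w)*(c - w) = c^2 - 4*c*w + 3*w^2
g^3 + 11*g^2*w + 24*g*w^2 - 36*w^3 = (g - w)*(g + 6*w)^2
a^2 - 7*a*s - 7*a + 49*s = (a - 7)*(a - 7*s)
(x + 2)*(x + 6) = x^2 + 8*x + 12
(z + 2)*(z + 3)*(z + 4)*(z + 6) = z^4 + 15*z^3 + 80*z^2 + 180*z + 144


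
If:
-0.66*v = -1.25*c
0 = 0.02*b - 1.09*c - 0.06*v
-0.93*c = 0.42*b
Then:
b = 0.00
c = 0.00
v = 0.00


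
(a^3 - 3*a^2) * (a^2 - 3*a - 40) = a^5 - 6*a^4 - 31*a^3 + 120*a^2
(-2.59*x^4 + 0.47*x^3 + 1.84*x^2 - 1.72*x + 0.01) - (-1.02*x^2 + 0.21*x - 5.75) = -2.59*x^4 + 0.47*x^3 + 2.86*x^2 - 1.93*x + 5.76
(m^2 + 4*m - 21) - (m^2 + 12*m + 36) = -8*m - 57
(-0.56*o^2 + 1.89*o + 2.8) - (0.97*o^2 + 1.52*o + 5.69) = -1.53*o^2 + 0.37*o - 2.89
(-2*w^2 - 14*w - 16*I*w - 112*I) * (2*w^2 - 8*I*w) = -4*w^4 - 28*w^3 - 16*I*w^3 - 128*w^2 - 112*I*w^2 - 896*w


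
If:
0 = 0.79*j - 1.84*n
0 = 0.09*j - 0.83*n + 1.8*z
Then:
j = 6.75780452968782*z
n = 2.90144868394205*z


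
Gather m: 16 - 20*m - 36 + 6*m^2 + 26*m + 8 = 6*m^2 + 6*m - 12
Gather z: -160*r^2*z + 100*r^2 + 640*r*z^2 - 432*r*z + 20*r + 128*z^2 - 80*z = 100*r^2 + 20*r + z^2*(640*r + 128) + z*(-160*r^2 - 432*r - 80)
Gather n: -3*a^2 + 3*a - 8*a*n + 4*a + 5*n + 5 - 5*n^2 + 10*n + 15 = -3*a^2 + 7*a - 5*n^2 + n*(15 - 8*a) + 20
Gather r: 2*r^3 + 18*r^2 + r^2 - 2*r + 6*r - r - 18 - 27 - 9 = 2*r^3 + 19*r^2 + 3*r - 54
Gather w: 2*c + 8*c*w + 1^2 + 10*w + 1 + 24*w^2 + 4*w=2*c + 24*w^2 + w*(8*c + 14) + 2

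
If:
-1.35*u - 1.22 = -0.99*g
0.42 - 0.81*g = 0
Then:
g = 0.52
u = -0.52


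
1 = 1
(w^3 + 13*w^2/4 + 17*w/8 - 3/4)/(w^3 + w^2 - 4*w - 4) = (w^2 + 5*w/4 - 3/8)/(w^2 - w - 2)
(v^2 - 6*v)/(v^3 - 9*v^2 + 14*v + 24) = v/(v^2 - 3*v - 4)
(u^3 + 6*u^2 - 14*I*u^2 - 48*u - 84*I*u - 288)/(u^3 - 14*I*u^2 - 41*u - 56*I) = (u^2 + 6*u*(1 - I) - 36*I)/(u^2 - 6*I*u + 7)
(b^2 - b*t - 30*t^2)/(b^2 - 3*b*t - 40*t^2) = (-b + 6*t)/(-b + 8*t)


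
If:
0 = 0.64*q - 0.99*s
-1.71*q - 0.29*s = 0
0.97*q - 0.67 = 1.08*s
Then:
No Solution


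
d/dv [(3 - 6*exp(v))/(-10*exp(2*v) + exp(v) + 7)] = 3*(-(2*exp(v) - 1)*(20*exp(v) - 1) + 20*exp(2*v) - 2*exp(v) - 14)*exp(v)/(-10*exp(2*v) + exp(v) + 7)^2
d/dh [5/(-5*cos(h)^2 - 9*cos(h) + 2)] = -5*(10*cos(h) + 9)*sin(h)/(5*cos(h)^2 + 9*cos(h) - 2)^2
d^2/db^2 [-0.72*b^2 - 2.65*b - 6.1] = -1.44000000000000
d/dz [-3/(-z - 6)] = -3/(z + 6)^2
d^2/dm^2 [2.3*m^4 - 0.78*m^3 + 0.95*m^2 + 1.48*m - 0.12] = 27.6*m^2 - 4.68*m + 1.9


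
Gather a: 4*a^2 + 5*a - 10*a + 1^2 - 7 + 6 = 4*a^2 - 5*a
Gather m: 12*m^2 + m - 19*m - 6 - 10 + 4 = 12*m^2 - 18*m - 12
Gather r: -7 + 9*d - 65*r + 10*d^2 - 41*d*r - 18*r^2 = 10*d^2 + 9*d - 18*r^2 + r*(-41*d - 65) - 7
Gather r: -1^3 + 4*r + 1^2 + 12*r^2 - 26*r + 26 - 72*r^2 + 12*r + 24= -60*r^2 - 10*r + 50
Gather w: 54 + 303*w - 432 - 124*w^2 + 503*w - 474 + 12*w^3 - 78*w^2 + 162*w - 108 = 12*w^3 - 202*w^2 + 968*w - 960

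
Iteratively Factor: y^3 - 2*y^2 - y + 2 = (y + 1)*(y^2 - 3*y + 2) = (y - 1)*(y + 1)*(y - 2)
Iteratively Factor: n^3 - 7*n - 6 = (n + 2)*(n^2 - 2*n - 3) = (n + 1)*(n + 2)*(n - 3)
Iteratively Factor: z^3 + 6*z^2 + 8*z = (z + 2)*(z^2 + 4*z) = z*(z + 2)*(z + 4)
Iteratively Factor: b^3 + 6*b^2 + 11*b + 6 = (b + 2)*(b^2 + 4*b + 3) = (b + 1)*(b + 2)*(b + 3)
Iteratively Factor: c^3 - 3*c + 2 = (c - 1)*(c^2 + c - 2) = (c - 1)^2*(c + 2)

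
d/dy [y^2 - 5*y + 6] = 2*y - 5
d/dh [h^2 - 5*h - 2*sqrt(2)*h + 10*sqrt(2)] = 2*h - 5 - 2*sqrt(2)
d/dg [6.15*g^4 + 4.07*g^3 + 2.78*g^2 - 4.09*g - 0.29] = 24.6*g^3 + 12.21*g^2 + 5.56*g - 4.09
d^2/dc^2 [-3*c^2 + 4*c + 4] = -6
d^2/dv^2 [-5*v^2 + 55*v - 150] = -10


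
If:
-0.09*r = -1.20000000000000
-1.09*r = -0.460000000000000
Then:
No Solution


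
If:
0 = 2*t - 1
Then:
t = 1/2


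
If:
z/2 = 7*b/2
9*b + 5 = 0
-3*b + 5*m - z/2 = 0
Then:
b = -5/9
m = -13/18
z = -35/9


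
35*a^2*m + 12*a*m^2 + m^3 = m*(5*a + m)*(7*a + m)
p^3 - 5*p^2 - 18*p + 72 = (p - 6)*(p - 3)*(p + 4)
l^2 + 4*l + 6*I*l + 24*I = (l + 4)*(l + 6*I)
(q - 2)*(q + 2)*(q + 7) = q^3 + 7*q^2 - 4*q - 28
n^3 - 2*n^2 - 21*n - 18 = (n - 6)*(n + 1)*(n + 3)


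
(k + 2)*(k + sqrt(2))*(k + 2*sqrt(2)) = k^3 + 2*k^2 + 3*sqrt(2)*k^2 + 4*k + 6*sqrt(2)*k + 8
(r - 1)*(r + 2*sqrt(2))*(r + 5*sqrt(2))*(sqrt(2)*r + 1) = sqrt(2)*r^4 - sqrt(2)*r^3 + 15*r^3 - 15*r^2 + 27*sqrt(2)*r^2 - 27*sqrt(2)*r + 20*r - 20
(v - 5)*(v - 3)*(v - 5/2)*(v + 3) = v^4 - 15*v^3/2 + 7*v^2/2 + 135*v/2 - 225/2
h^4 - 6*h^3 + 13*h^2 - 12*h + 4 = (h - 2)^2*(h - 1)^2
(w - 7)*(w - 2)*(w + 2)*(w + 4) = w^4 - 3*w^3 - 32*w^2 + 12*w + 112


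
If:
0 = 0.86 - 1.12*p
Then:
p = 0.77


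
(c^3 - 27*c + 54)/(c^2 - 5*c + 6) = (c^2 + 3*c - 18)/(c - 2)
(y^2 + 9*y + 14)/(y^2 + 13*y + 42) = (y + 2)/(y + 6)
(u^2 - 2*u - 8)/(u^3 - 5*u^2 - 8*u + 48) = (u + 2)/(u^2 - u - 12)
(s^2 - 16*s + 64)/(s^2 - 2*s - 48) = (s - 8)/(s + 6)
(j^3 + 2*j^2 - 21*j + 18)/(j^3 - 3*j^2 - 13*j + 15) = (j^2 + 3*j - 18)/(j^2 - 2*j - 15)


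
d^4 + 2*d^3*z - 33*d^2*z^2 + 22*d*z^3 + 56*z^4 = (d - 4*z)*(d - 2*z)*(d + z)*(d + 7*z)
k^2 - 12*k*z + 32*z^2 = (k - 8*z)*(k - 4*z)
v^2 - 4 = (v - 2)*(v + 2)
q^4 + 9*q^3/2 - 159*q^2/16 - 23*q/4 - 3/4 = (q - 2)*(q + 1/4)^2*(q + 6)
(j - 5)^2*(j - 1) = j^3 - 11*j^2 + 35*j - 25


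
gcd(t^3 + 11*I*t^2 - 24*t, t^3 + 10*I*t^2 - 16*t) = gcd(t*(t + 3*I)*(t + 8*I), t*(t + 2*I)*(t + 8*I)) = t^2 + 8*I*t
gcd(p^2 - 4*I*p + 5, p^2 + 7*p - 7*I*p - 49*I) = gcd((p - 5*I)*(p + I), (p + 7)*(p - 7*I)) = 1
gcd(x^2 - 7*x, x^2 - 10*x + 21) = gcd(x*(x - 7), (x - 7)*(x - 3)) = x - 7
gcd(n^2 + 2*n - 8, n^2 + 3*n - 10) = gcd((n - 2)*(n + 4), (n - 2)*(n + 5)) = n - 2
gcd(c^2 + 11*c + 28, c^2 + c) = 1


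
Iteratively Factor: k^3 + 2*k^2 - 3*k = (k)*(k^2 + 2*k - 3) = k*(k + 3)*(k - 1)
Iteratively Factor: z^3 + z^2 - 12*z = (z)*(z^2 + z - 12) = z*(z + 4)*(z - 3)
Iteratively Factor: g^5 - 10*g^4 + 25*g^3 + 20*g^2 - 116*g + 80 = (g - 1)*(g^4 - 9*g^3 + 16*g^2 + 36*g - 80) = (g - 5)*(g - 1)*(g^3 - 4*g^2 - 4*g + 16) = (g - 5)*(g - 2)*(g - 1)*(g^2 - 2*g - 8) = (g - 5)*(g - 2)*(g - 1)*(g + 2)*(g - 4)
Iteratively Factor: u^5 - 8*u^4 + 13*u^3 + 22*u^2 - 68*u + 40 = (u - 5)*(u^4 - 3*u^3 - 2*u^2 + 12*u - 8) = (u - 5)*(u - 2)*(u^3 - u^2 - 4*u + 4) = (u - 5)*(u - 2)*(u + 2)*(u^2 - 3*u + 2) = (u - 5)*(u - 2)*(u - 1)*(u + 2)*(u - 2)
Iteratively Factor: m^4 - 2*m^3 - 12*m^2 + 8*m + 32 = (m - 2)*(m^3 - 12*m - 16) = (m - 2)*(m + 2)*(m^2 - 2*m - 8) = (m - 2)*(m + 2)^2*(m - 4)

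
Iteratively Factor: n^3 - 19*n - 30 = (n - 5)*(n^2 + 5*n + 6) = (n - 5)*(n + 2)*(n + 3)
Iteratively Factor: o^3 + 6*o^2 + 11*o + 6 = (o + 3)*(o^2 + 3*o + 2) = (o + 1)*(o + 3)*(o + 2)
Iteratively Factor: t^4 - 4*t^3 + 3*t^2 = (t - 1)*(t^3 - 3*t^2) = (t - 3)*(t - 1)*(t^2) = t*(t - 3)*(t - 1)*(t)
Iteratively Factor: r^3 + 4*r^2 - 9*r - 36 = (r + 4)*(r^2 - 9) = (r - 3)*(r + 4)*(r + 3)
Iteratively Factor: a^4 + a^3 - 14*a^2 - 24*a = (a)*(a^3 + a^2 - 14*a - 24) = a*(a + 2)*(a^2 - a - 12) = a*(a + 2)*(a + 3)*(a - 4)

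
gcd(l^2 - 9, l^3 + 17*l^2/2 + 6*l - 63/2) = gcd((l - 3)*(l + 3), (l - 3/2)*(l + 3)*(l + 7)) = l + 3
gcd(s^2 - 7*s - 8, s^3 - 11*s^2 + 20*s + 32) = s^2 - 7*s - 8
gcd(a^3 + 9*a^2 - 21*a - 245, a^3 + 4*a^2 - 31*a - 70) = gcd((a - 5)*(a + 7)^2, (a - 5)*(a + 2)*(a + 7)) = a^2 + 2*a - 35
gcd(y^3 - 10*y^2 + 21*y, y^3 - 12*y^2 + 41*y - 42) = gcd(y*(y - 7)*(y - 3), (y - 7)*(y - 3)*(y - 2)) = y^2 - 10*y + 21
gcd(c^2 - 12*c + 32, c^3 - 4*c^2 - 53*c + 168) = c - 8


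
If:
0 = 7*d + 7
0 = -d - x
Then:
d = -1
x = 1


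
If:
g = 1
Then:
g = 1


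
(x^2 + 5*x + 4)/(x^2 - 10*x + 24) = (x^2 + 5*x + 4)/(x^2 - 10*x + 24)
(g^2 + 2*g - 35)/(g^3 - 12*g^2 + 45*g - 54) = (g^2 + 2*g - 35)/(g^3 - 12*g^2 + 45*g - 54)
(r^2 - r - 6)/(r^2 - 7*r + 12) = (r + 2)/(r - 4)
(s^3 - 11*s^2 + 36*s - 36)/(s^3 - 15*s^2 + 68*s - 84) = (s - 3)/(s - 7)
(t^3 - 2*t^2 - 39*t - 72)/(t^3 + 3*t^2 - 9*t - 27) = (t - 8)/(t - 3)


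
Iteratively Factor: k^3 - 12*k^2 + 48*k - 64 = (k - 4)*(k^2 - 8*k + 16) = (k - 4)^2*(k - 4)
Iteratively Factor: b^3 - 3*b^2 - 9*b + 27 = (b - 3)*(b^2 - 9) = (b - 3)*(b + 3)*(b - 3)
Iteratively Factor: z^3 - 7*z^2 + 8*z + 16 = (z - 4)*(z^2 - 3*z - 4) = (z - 4)*(z + 1)*(z - 4)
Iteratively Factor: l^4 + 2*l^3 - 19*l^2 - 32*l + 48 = (l + 4)*(l^3 - 2*l^2 - 11*l + 12) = (l - 4)*(l + 4)*(l^2 + 2*l - 3) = (l - 4)*(l - 1)*(l + 4)*(l + 3)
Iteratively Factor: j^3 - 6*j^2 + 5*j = (j - 5)*(j^2 - j) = (j - 5)*(j - 1)*(j)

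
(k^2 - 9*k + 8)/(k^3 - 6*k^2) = (k^2 - 9*k + 8)/(k^2*(k - 6))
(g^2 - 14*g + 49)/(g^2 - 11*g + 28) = (g - 7)/(g - 4)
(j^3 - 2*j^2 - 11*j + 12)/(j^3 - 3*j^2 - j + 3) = (j^2 - j - 12)/(j^2 - 2*j - 3)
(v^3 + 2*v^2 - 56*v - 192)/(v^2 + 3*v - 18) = (v^2 - 4*v - 32)/(v - 3)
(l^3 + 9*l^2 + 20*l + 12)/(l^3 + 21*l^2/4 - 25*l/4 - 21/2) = 4*(l + 2)/(4*l - 7)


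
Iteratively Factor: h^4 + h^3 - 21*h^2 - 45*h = (h + 3)*(h^3 - 2*h^2 - 15*h) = (h + 3)^2*(h^2 - 5*h) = (h - 5)*(h + 3)^2*(h)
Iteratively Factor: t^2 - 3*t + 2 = (t - 2)*(t - 1)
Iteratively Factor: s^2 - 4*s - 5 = (s - 5)*(s + 1)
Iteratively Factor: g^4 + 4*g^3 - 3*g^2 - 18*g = (g)*(g^3 + 4*g^2 - 3*g - 18) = g*(g + 3)*(g^2 + g - 6) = g*(g + 3)^2*(g - 2)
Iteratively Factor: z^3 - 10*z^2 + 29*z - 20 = (z - 1)*(z^2 - 9*z + 20) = (z - 4)*(z - 1)*(z - 5)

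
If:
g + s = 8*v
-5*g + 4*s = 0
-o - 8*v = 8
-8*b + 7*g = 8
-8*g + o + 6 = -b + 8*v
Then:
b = -38/31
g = -8/31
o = -230/31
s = -10/31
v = -9/124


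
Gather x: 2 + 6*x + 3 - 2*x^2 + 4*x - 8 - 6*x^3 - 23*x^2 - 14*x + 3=-6*x^3 - 25*x^2 - 4*x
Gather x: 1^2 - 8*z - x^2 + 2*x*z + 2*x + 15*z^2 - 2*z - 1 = -x^2 + x*(2*z + 2) + 15*z^2 - 10*z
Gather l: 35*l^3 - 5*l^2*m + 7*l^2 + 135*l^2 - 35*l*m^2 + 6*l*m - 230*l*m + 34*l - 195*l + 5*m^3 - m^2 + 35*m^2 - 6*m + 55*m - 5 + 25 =35*l^3 + l^2*(142 - 5*m) + l*(-35*m^2 - 224*m - 161) + 5*m^3 + 34*m^2 + 49*m + 20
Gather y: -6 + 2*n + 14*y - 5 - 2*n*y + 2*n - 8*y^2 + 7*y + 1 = 4*n - 8*y^2 + y*(21 - 2*n) - 10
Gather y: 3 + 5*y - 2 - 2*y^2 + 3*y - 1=-2*y^2 + 8*y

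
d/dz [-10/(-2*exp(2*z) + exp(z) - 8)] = (10 - 40*exp(z))*exp(z)/(2*exp(2*z) - exp(z) + 8)^2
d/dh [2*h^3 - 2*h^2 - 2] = 2*h*(3*h - 2)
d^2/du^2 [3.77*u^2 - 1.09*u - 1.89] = 7.54000000000000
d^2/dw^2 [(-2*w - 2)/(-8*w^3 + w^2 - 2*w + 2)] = 4*(4*(w + 1)*(12*w^2 - w + 1)^2 + (-24*w^2 + 2*w - (w + 1)*(24*w - 1) - 2)*(8*w^3 - w^2 + 2*w - 2))/(8*w^3 - w^2 + 2*w - 2)^3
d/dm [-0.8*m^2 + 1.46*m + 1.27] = 1.46 - 1.6*m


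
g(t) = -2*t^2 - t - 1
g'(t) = -4*t - 1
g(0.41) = -1.75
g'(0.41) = -2.64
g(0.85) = -3.30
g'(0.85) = -4.40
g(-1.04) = -2.12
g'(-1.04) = 3.16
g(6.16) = -83.05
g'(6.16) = -25.64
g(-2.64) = -12.30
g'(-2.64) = 9.56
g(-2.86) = -14.50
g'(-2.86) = 10.44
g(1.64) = -8.02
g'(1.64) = -7.56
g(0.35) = -1.60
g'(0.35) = -2.40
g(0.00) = -1.00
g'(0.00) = -1.00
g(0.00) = -1.00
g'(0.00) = -1.00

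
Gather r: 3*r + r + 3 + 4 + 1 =4*r + 8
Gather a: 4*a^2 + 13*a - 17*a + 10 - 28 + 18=4*a^2 - 4*a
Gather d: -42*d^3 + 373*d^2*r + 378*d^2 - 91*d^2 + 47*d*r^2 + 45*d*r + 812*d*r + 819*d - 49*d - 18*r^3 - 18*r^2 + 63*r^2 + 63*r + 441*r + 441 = -42*d^3 + d^2*(373*r + 287) + d*(47*r^2 + 857*r + 770) - 18*r^3 + 45*r^2 + 504*r + 441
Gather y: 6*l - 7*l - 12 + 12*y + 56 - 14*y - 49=-l - 2*y - 5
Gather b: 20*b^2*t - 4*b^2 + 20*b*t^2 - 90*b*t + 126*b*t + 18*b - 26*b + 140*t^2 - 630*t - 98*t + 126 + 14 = b^2*(20*t - 4) + b*(20*t^2 + 36*t - 8) + 140*t^2 - 728*t + 140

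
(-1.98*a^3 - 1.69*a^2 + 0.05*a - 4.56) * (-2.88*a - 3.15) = 5.7024*a^4 + 11.1042*a^3 + 5.1795*a^2 + 12.9753*a + 14.364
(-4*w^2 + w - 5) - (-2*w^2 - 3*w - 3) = -2*w^2 + 4*w - 2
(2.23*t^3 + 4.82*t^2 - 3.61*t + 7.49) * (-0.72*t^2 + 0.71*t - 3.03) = -1.6056*t^5 - 1.8871*t^4 - 0.7355*t^3 - 22.5605*t^2 + 16.2562*t - 22.6947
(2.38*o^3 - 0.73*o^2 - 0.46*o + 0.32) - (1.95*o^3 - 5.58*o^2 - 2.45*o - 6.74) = 0.43*o^3 + 4.85*o^2 + 1.99*o + 7.06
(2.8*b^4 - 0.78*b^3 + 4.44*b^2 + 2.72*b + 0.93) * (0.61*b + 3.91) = 1.708*b^5 + 10.4722*b^4 - 0.3414*b^3 + 19.0196*b^2 + 11.2025*b + 3.6363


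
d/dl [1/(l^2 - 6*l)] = 2*(3 - l)/(l^2*(l - 6)^2)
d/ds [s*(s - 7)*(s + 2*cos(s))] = -s*(s - 7)*(2*sin(s) - 1) + s*(s + 2*cos(s)) + (s - 7)*(s + 2*cos(s))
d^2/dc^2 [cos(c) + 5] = -cos(c)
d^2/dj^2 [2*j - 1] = 0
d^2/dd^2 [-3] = 0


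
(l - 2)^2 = l^2 - 4*l + 4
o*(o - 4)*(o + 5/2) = o^3 - 3*o^2/2 - 10*o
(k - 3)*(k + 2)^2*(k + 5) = k^4 + 6*k^3 - 3*k^2 - 52*k - 60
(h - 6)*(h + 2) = h^2 - 4*h - 12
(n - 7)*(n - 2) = n^2 - 9*n + 14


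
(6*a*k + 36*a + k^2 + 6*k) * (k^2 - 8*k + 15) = 6*a*k^3 - 12*a*k^2 - 198*a*k + 540*a + k^4 - 2*k^3 - 33*k^2 + 90*k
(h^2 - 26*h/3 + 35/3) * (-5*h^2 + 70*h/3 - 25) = -5*h^4 + 200*h^3/3 - 2570*h^2/9 + 4400*h/9 - 875/3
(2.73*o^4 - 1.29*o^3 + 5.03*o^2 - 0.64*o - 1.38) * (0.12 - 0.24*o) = -0.6552*o^5 + 0.6372*o^4 - 1.362*o^3 + 0.7572*o^2 + 0.2544*o - 0.1656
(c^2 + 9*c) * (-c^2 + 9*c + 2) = -c^4 + 83*c^2 + 18*c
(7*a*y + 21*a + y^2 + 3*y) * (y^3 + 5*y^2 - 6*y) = 7*a*y^4 + 56*a*y^3 + 63*a*y^2 - 126*a*y + y^5 + 8*y^4 + 9*y^3 - 18*y^2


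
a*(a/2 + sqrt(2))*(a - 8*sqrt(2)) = a^3/2 - 3*sqrt(2)*a^2 - 16*a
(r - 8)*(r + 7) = r^2 - r - 56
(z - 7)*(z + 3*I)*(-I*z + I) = -I*z^3 + 3*z^2 + 8*I*z^2 - 24*z - 7*I*z + 21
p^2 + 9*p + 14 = (p + 2)*(p + 7)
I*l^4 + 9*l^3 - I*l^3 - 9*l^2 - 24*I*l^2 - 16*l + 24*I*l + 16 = (l - 4*I)^2*(l - I)*(I*l - I)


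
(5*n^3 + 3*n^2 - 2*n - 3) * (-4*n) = -20*n^4 - 12*n^3 + 8*n^2 + 12*n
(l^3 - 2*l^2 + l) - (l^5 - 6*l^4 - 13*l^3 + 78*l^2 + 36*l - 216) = -l^5 + 6*l^4 + 14*l^3 - 80*l^2 - 35*l + 216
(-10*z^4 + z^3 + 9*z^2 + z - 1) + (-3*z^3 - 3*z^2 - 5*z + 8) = -10*z^4 - 2*z^3 + 6*z^2 - 4*z + 7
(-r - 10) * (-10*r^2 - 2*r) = 10*r^3 + 102*r^2 + 20*r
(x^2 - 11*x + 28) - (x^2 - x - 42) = 70 - 10*x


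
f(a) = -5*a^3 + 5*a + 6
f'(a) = 5 - 15*a^2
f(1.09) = 4.97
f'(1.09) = -12.82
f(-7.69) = 2241.33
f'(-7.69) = -882.04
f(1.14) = 4.29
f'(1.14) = -14.49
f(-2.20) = 48.24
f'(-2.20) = -67.60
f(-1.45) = 13.99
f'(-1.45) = -26.54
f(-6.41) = 1290.82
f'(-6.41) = -611.32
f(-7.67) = 2223.74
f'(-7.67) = -877.43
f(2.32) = -44.84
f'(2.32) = -75.74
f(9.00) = -3594.00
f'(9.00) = -1210.00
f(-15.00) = 16806.00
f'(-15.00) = -3370.00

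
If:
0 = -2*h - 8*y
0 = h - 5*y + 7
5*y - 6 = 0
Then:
No Solution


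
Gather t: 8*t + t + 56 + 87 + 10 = 9*t + 153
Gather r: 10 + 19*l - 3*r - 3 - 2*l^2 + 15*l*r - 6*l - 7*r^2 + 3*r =-2*l^2 + 15*l*r + 13*l - 7*r^2 + 7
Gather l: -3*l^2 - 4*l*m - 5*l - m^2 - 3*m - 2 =-3*l^2 + l*(-4*m - 5) - m^2 - 3*m - 2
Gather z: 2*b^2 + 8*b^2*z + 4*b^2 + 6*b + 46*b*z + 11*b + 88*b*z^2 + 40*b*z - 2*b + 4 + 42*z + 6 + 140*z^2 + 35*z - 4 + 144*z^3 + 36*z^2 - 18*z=6*b^2 + 15*b + 144*z^3 + z^2*(88*b + 176) + z*(8*b^2 + 86*b + 59) + 6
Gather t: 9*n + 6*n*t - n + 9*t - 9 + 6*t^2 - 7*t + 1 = 8*n + 6*t^2 + t*(6*n + 2) - 8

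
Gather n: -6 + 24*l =24*l - 6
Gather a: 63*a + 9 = 63*a + 9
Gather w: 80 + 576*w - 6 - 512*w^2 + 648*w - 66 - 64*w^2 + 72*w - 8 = -576*w^2 + 1296*w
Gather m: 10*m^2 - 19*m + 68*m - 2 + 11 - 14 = 10*m^2 + 49*m - 5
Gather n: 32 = 32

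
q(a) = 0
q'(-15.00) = 0.00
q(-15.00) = 0.00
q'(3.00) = 0.00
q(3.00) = 0.00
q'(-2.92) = 0.00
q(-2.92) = 0.00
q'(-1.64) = 0.00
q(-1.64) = 0.00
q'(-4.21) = 0.00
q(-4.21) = 0.00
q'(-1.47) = 0.00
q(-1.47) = 0.00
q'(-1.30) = 0.00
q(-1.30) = 0.00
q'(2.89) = 0.00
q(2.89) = 0.00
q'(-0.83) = 0.00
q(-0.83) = 0.00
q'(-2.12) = 0.00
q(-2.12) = 0.00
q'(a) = 0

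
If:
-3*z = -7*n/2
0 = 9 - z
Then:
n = 54/7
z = 9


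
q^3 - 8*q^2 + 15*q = q*(q - 5)*(q - 3)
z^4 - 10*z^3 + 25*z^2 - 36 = (z - 6)*(z - 3)*(z - 2)*(z + 1)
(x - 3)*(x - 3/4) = x^2 - 15*x/4 + 9/4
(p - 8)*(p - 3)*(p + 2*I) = p^3 - 11*p^2 + 2*I*p^2 + 24*p - 22*I*p + 48*I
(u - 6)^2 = u^2 - 12*u + 36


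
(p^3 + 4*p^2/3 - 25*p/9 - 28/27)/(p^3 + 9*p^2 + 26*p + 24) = (27*p^3 + 36*p^2 - 75*p - 28)/(27*(p^3 + 9*p^2 + 26*p + 24))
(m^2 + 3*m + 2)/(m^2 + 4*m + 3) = (m + 2)/(m + 3)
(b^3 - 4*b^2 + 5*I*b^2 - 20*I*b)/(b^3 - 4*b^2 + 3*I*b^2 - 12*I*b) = (b + 5*I)/(b + 3*I)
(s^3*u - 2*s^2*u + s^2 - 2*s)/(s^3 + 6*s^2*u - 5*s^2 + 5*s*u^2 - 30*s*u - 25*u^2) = s*(s^2*u - 2*s*u + s - 2)/(s^3 + 6*s^2*u - 5*s^2 + 5*s*u^2 - 30*s*u - 25*u^2)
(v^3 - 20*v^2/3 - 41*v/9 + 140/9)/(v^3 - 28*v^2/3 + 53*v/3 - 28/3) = (v + 5/3)/(v - 1)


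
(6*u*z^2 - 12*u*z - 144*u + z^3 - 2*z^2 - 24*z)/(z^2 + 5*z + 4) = (6*u*z - 36*u + z^2 - 6*z)/(z + 1)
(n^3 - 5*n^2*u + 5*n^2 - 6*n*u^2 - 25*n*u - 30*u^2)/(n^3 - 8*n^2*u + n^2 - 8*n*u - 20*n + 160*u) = (-n^2 + 5*n*u + 6*u^2)/(-n^2 + 8*n*u + 4*n - 32*u)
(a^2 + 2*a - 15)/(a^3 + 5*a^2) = (a - 3)/a^2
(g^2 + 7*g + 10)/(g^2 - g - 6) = (g + 5)/(g - 3)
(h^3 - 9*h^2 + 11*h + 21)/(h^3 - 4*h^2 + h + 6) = (h - 7)/(h - 2)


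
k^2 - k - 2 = (k - 2)*(k + 1)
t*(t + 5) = t^2 + 5*t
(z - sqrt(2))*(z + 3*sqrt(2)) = z^2 + 2*sqrt(2)*z - 6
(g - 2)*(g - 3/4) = g^2 - 11*g/4 + 3/2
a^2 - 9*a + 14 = (a - 7)*(a - 2)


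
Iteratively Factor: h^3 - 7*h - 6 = (h - 3)*(h^2 + 3*h + 2) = (h - 3)*(h + 2)*(h + 1)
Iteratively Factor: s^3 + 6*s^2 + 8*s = (s)*(s^2 + 6*s + 8) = s*(s + 4)*(s + 2)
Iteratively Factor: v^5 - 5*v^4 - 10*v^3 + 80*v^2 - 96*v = (v - 2)*(v^4 - 3*v^3 - 16*v^2 + 48*v) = (v - 2)*(v + 4)*(v^3 - 7*v^2 + 12*v) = (v - 3)*(v - 2)*(v + 4)*(v^2 - 4*v) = v*(v - 3)*(v - 2)*(v + 4)*(v - 4)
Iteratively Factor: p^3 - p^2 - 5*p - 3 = (p - 3)*(p^2 + 2*p + 1) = (p - 3)*(p + 1)*(p + 1)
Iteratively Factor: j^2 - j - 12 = (j - 4)*(j + 3)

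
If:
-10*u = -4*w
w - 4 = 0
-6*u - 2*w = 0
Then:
No Solution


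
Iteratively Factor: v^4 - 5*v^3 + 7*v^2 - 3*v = (v - 3)*(v^3 - 2*v^2 + v) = (v - 3)*(v - 1)*(v^2 - v) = v*(v - 3)*(v - 1)*(v - 1)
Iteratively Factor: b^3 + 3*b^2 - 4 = (b + 2)*(b^2 + b - 2) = (b + 2)^2*(b - 1)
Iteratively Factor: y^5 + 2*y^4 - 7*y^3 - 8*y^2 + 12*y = (y - 1)*(y^4 + 3*y^3 - 4*y^2 - 12*y) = (y - 2)*(y - 1)*(y^3 + 5*y^2 + 6*y) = y*(y - 2)*(y - 1)*(y^2 + 5*y + 6) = y*(y - 2)*(y - 1)*(y + 2)*(y + 3)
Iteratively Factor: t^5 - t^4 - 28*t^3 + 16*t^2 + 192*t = (t + 3)*(t^4 - 4*t^3 - 16*t^2 + 64*t) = (t - 4)*(t + 3)*(t^3 - 16*t) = (t - 4)^2*(t + 3)*(t^2 + 4*t) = (t - 4)^2*(t + 3)*(t + 4)*(t)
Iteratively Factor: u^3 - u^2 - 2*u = (u)*(u^2 - u - 2) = u*(u - 2)*(u + 1)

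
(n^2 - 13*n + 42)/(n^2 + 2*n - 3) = (n^2 - 13*n + 42)/(n^2 + 2*n - 3)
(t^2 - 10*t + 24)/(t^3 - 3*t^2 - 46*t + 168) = 1/(t + 7)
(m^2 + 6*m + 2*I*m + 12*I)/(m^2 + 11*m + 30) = (m + 2*I)/(m + 5)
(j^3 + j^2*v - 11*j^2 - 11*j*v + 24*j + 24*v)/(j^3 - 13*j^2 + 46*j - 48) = (j + v)/(j - 2)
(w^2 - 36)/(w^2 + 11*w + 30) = (w - 6)/(w + 5)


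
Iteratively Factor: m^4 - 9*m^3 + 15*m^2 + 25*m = (m + 1)*(m^3 - 10*m^2 + 25*m) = (m - 5)*(m + 1)*(m^2 - 5*m) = m*(m - 5)*(m + 1)*(m - 5)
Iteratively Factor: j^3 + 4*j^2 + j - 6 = (j + 3)*(j^2 + j - 2) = (j - 1)*(j + 3)*(j + 2)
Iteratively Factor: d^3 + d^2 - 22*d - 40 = (d - 5)*(d^2 + 6*d + 8) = (d - 5)*(d + 4)*(d + 2)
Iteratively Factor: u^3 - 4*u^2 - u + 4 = (u + 1)*(u^2 - 5*u + 4) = (u - 4)*(u + 1)*(u - 1)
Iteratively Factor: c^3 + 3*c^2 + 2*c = (c + 2)*(c^2 + c) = c*(c + 2)*(c + 1)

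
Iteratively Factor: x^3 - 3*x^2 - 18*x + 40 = (x - 5)*(x^2 + 2*x - 8) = (x - 5)*(x + 4)*(x - 2)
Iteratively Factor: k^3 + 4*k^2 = (k)*(k^2 + 4*k) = k*(k + 4)*(k)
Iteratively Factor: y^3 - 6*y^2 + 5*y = (y - 1)*(y^2 - 5*y) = y*(y - 1)*(y - 5)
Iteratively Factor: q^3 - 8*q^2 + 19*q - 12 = (q - 4)*(q^2 - 4*q + 3) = (q - 4)*(q - 3)*(q - 1)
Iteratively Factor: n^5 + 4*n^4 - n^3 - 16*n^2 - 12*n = (n + 1)*(n^4 + 3*n^3 - 4*n^2 - 12*n) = n*(n + 1)*(n^3 + 3*n^2 - 4*n - 12) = n*(n - 2)*(n + 1)*(n^2 + 5*n + 6) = n*(n - 2)*(n + 1)*(n + 2)*(n + 3)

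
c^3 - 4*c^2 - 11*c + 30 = (c - 5)*(c - 2)*(c + 3)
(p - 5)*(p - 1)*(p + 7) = p^3 + p^2 - 37*p + 35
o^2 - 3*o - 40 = (o - 8)*(o + 5)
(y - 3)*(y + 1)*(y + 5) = y^3 + 3*y^2 - 13*y - 15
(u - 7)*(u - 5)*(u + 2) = u^3 - 10*u^2 + 11*u + 70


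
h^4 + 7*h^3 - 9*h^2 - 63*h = h*(h - 3)*(h + 3)*(h + 7)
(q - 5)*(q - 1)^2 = q^3 - 7*q^2 + 11*q - 5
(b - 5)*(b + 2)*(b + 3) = b^3 - 19*b - 30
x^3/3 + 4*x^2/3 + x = x*(x/3 + 1)*(x + 1)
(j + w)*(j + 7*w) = j^2 + 8*j*w + 7*w^2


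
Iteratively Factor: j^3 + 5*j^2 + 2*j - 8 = (j - 1)*(j^2 + 6*j + 8) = (j - 1)*(j + 2)*(j + 4)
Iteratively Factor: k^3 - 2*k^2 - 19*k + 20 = (k - 5)*(k^2 + 3*k - 4) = (k - 5)*(k + 4)*(k - 1)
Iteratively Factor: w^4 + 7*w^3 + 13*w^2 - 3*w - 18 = (w + 3)*(w^3 + 4*w^2 + w - 6) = (w - 1)*(w + 3)*(w^2 + 5*w + 6) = (w - 1)*(w + 3)^2*(w + 2)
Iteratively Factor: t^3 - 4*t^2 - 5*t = (t - 5)*(t^2 + t) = (t - 5)*(t + 1)*(t)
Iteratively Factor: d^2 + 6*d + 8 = (d + 2)*(d + 4)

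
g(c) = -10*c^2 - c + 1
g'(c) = -20*c - 1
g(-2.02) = -37.78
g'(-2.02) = 39.40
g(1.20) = -14.60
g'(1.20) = -25.00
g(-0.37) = 0.00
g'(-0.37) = 6.40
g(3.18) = -103.30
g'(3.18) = -64.60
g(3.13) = -100.10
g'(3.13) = -63.60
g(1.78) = -32.46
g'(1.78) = -36.60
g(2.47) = -62.48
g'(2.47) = -50.40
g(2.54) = -66.06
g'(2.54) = -51.80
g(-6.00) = -353.00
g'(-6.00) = 119.00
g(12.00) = -1451.00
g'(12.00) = -241.00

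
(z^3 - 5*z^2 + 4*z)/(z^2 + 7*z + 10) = z*(z^2 - 5*z + 4)/(z^2 + 7*z + 10)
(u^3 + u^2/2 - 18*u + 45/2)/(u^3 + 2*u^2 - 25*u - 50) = (2*u^2 - 9*u + 9)/(2*(u^2 - 3*u - 10))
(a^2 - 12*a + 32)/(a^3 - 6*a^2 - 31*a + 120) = (a - 4)/(a^2 + 2*a - 15)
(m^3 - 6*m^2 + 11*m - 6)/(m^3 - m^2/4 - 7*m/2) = 4*(m^2 - 4*m + 3)/(m*(4*m + 7))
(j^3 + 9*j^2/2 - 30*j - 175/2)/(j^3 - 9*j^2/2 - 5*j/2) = (2*j^2 + 19*j + 35)/(j*(2*j + 1))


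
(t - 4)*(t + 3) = t^2 - t - 12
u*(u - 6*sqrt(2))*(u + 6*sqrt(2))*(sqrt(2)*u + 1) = sqrt(2)*u^4 + u^3 - 72*sqrt(2)*u^2 - 72*u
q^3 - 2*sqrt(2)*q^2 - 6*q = q*(q - 3*sqrt(2))*(q + sqrt(2))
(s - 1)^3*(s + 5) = s^4 + 2*s^3 - 12*s^2 + 14*s - 5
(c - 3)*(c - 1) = c^2 - 4*c + 3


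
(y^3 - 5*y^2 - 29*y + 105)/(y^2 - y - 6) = (y^2 - 2*y - 35)/(y + 2)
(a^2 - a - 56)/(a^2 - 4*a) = (a^2 - a - 56)/(a*(a - 4))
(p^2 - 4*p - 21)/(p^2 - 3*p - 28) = (p + 3)/(p + 4)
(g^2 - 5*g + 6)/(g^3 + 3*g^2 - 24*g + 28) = (g - 3)/(g^2 + 5*g - 14)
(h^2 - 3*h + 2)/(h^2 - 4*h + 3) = (h - 2)/(h - 3)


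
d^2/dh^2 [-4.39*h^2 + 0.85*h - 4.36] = -8.78000000000000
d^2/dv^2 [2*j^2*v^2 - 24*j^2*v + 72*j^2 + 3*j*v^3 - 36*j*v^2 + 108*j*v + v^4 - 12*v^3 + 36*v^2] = 4*j^2 + 18*j*v - 72*j + 12*v^2 - 72*v + 72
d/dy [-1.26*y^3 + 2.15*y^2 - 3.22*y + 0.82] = -3.78*y^2 + 4.3*y - 3.22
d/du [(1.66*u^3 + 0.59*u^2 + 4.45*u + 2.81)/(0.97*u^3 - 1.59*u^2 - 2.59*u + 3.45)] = (-3.2117*u^4 - 17.2318*u^3 + 14.5513*u^2 + 13.0068*u + 22.6304)/(0.9409*u^6 - 3.0846*u^5 - 2.4965*u^4 + 14.9292*u^3 - 4.2629*u^2 - 17.871*u + 11.9025)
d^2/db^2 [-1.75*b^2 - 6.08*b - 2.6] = -3.50000000000000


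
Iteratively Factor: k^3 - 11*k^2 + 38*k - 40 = (k - 5)*(k^2 - 6*k + 8) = (k - 5)*(k - 2)*(k - 4)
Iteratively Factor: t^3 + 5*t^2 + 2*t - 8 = (t - 1)*(t^2 + 6*t + 8) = (t - 1)*(t + 4)*(t + 2)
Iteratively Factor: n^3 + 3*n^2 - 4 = (n + 2)*(n^2 + n - 2) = (n + 2)^2*(n - 1)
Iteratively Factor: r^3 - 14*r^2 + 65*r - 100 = (r - 5)*(r^2 - 9*r + 20) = (r - 5)^2*(r - 4)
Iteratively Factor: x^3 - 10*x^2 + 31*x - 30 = (x - 2)*(x^2 - 8*x + 15) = (x - 3)*(x - 2)*(x - 5)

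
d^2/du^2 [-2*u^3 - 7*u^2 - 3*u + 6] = -12*u - 14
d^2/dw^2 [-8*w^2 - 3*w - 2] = -16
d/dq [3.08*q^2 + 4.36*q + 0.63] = 6.16*q + 4.36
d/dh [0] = 0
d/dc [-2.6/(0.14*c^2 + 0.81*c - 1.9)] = (0.728*c + 2.106)/(0.14*c^2 + 0.81*c - 1.9)^2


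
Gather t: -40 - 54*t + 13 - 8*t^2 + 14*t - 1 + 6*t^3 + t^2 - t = 6*t^3 - 7*t^2 - 41*t - 28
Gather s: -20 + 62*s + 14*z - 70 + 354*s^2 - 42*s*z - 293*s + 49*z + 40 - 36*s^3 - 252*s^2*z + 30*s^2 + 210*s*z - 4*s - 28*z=-36*s^3 + s^2*(384 - 252*z) + s*(168*z - 235) + 35*z - 50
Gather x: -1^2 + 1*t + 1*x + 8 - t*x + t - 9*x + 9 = 2*t + x*(-t - 8) + 16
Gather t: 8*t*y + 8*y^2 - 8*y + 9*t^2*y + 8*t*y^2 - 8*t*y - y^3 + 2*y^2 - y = 9*t^2*y + 8*t*y^2 - y^3 + 10*y^2 - 9*y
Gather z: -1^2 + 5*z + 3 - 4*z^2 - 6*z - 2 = -4*z^2 - z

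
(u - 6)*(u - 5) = u^2 - 11*u + 30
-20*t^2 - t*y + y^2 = (-5*t + y)*(4*t + y)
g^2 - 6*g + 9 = (g - 3)^2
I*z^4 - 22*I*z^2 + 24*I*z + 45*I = (z - 3)^2*(z + 5)*(I*z + I)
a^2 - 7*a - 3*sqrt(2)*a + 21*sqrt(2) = (a - 7)*(a - 3*sqrt(2))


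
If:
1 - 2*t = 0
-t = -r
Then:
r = 1/2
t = 1/2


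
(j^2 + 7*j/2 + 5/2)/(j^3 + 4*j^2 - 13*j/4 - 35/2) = 2*(j + 1)/(2*j^2 + 3*j - 14)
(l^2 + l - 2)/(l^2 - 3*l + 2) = (l + 2)/(l - 2)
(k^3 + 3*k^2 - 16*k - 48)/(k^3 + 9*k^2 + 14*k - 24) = (k^2 - k - 12)/(k^2 + 5*k - 6)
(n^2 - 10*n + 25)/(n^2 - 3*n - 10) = (n - 5)/(n + 2)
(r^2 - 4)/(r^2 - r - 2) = (r + 2)/(r + 1)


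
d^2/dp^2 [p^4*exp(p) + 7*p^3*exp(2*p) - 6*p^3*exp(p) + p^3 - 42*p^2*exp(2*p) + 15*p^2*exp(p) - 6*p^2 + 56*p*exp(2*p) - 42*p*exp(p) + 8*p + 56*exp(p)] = p^4*exp(p) + 28*p^3*exp(2*p) + 2*p^3*exp(p) - 84*p^2*exp(2*p) - 9*p^2*exp(p) - 70*p*exp(2*p) - 18*p*exp(p) + 6*p + 140*exp(2*p) + 2*exp(p) - 12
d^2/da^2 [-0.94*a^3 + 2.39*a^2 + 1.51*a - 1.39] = 4.78 - 5.64*a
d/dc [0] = 0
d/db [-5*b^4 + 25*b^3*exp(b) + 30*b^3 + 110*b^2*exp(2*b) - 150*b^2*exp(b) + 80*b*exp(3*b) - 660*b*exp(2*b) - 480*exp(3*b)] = 25*b^3*exp(b) - 20*b^3 + 220*b^2*exp(2*b) - 75*b^2*exp(b) + 90*b^2 + 240*b*exp(3*b) - 1100*b*exp(2*b) - 300*b*exp(b) - 1360*exp(3*b) - 660*exp(2*b)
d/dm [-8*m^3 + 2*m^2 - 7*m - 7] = -24*m^2 + 4*m - 7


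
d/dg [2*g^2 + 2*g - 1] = 4*g + 2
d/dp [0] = 0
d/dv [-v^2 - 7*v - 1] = -2*v - 7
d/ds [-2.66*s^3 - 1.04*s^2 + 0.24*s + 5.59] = -7.98*s^2 - 2.08*s + 0.24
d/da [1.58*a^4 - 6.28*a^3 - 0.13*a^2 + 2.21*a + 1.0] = 6.32*a^3 - 18.84*a^2 - 0.26*a + 2.21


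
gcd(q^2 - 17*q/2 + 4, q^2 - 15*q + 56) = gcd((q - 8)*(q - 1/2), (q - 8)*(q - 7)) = q - 8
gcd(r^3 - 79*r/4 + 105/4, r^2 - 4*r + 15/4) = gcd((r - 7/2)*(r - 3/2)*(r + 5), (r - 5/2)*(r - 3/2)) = r - 3/2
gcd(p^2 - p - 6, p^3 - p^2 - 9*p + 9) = p - 3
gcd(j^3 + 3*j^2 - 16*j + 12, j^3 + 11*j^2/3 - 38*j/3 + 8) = j^2 + 5*j - 6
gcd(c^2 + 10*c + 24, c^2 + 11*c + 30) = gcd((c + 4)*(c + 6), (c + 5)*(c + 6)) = c + 6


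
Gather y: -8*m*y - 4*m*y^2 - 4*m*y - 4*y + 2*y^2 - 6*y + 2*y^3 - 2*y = 2*y^3 + y^2*(2 - 4*m) + y*(-12*m - 12)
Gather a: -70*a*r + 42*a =a*(42 - 70*r)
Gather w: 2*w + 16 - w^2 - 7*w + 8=-w^2 - 5*w + 24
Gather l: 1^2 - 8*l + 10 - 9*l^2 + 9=-9*l^2 - 8*l + 20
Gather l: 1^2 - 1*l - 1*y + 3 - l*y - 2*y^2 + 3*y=l*(-y - 1) - 2*y^2 + 2*y + 4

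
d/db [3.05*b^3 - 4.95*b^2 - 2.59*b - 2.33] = 9.15*b^2 - 9.9*b - 2.59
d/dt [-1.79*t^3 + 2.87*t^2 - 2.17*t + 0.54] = -5.37*t^2 + 5.74*t - 2.17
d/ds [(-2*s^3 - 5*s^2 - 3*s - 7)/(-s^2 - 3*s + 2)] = (2*s^4 + 12*s^3 - 34*s - 27)/(s^4 + 6*s^3 + 5*s^2 - 12*s + 4)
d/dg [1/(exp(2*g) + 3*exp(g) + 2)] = (-2*exp(g) - 3)*exp(g)/(exp(2*g) + 3*exp(g) + 2)^2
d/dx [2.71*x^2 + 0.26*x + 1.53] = 5.42*x + 0.26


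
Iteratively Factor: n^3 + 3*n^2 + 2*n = (n + 2)*(n^2 + n) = (n + 1)*(n + 2)*(n)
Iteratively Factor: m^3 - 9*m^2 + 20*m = (m - 4)*(m^2 - 5*m) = m*(m - 4)*(m - 5)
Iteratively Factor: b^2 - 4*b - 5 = (b + 1)*(b - 5)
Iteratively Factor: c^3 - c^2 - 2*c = (c - 2)*(c^2 + c) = (c - 2)*(c + 1)*(c)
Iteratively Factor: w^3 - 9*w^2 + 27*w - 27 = (w - 3)*(w^2 - 6*w + 9) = (w - 3)^2*(w - 3)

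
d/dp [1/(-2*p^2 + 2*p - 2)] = (p - 1/2)/(p^2 - p + 1)^2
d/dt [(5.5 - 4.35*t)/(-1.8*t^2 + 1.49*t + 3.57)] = (-7.83*t^2 + 19.8*t - 23.7245)/(3.24*t^4 - 5.364*t^3 - 10.6319*t^2 + 10.6386*t + 12.7449)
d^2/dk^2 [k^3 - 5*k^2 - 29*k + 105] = 6*k - 10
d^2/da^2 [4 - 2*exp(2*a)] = -8*exp(2*a)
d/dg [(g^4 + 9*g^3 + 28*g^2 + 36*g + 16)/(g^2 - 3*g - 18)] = 2*(g^5 - 63*g^3 - 303*g^2 - 520*g - 300)/(g^4 - 6*g^3 - 27*g^2 + 108*g + 324)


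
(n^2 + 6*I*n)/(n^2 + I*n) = (n + 6*I)/(n + I)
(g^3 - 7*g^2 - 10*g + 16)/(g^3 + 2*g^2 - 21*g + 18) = (g^2 - 6*g - 16)/(g^2 + 3*g - 18)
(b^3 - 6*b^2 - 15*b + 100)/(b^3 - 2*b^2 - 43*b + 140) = (b^2 - b - 20)/(b^2 + 3*b - 28)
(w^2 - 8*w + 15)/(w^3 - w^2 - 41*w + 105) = 1/(w + 7)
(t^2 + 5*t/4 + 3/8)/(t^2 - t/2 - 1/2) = (t + 3/4)/(t - 1)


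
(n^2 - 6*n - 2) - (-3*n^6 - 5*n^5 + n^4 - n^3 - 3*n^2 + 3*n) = 3*n^6 + 5*n^5 - n^4 + n^3 + 4*n^2 - 9*n - 2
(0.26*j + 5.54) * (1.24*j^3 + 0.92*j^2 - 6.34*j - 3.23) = 0.3224*j^4 + 7.1088*j^3 + 3.4484*j^2 - 35.9634*j - 17.8942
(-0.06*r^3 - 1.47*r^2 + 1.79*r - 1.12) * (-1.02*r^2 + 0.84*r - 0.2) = 0.0612*r^5 + 1.449*r^4 - 3.0486*r^3 + 2.94*r^2 - 1.2988*r + 0.224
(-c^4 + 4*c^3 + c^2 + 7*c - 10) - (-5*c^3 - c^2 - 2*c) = -c^4 + 9*c^3 + 2*c^2 + 9*c - 10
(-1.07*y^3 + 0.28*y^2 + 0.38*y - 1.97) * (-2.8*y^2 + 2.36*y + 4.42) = 2.996*y^5 - 3.3092*y^4 - 5.1326*y^3 + 7.6504*y^2 - 2.9696*y - 8.7074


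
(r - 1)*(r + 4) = r^2 + 3*r - 4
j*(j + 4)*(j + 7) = j^3 + 11*j^2 + 28*j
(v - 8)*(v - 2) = v^2 - 10*v + 16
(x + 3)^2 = x^2 + 6*x + 9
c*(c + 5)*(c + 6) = c^3 + 11*c^2 + 30*c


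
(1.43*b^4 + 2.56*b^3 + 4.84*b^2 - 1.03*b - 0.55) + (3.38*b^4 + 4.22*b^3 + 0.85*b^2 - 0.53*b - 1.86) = 4.81*b^4 + 6.78*b^3 + 5.69*b^2 - 1.56*b - 2.41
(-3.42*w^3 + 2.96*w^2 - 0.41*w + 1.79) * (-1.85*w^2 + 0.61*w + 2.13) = 6.327*w^5 - 7.5622*w^4 - 4.7205*w^3 + 2.7432*w^2 + 0.2186*w + 3.8127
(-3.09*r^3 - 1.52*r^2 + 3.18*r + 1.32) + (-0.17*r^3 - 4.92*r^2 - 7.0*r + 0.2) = -3.26*r^3 - 6.44*r^2 - 3.82*r + 1.52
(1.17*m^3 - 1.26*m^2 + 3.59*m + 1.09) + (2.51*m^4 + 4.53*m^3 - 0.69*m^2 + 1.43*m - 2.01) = 2.51*m^4 + 5.7*m^3 - 1.95*m^2 + 5.02*m - 0.92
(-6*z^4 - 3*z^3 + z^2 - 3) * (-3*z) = 18*z^5 + 9*z^4 - 3*z^3 + 9*z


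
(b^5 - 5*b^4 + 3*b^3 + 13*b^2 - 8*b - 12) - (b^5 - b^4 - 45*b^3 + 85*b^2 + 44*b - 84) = -4*b^4 + 48*b^3 - 72*b^2 - 52*b + 72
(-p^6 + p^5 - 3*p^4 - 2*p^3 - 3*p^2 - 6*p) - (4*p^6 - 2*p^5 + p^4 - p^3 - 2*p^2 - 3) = -5*p^6 + 3*p^5 - 4*p^4 - p^3 - p^2 - 6*p + 3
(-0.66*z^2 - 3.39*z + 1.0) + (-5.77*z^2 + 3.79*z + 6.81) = -6.43*z^2 + 0.4*z + 7.81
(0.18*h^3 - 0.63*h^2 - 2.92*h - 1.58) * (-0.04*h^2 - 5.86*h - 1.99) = -0.0072*h^5 - 1.0296*h^4 + 3.4504*h^3 + 18.4281*h^2 + 15.0696*h + 3.1442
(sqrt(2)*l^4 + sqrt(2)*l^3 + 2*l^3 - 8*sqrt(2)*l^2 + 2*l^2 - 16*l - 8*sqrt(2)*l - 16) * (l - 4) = sqrt(2)*l^5 - 3*sqrt(2)*l^4 + 2*l^4 - 12*sqrt(2)*l^3 - 6*l^3 - 24*l^2 + 24*sqrt(2)*l^2 + 32*sqrt(2)*l + 48*l + 64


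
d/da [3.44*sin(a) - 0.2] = 3.44*cos(a)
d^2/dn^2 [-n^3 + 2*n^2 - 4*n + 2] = 4 - 6*n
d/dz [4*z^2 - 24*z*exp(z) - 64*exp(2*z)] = -24*z*exp(z) + 8*z - 128*exp(2*z) - 24*exp(z)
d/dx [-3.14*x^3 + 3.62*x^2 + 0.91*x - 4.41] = -9.42*x^2 + 7.24*x + 0.91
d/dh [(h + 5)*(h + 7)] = 2*h + 12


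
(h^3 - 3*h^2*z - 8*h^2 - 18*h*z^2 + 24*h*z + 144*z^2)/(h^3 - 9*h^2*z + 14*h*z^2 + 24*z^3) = (-h^2 - 3*h*z + 8*h + 24*z)/(-h^2 + 3*h*z + 4*z^2)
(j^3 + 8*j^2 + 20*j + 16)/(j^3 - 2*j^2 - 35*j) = (j^3 + 8*j^2 + 20*j + 16)/(j*(j^2 - 2*j - 35))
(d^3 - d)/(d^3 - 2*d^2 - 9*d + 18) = (d^3 - d)/(d^3 - 2*d^2 - 9*d + 18)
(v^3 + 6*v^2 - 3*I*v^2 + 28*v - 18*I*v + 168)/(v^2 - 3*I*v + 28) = v + 6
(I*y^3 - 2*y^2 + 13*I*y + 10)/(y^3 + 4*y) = (I*y^2 - 4*y + 5*I)/(y*(y + 2*I))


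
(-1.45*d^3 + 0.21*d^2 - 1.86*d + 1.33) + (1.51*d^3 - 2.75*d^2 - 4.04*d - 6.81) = 0.0600000000000001*d^3 - 2.54*d^2 - 5.9*d - 5.48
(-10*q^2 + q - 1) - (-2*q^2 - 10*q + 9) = -8*q^2 + 11*q - 10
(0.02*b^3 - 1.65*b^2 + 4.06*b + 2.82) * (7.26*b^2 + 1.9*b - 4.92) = 0.1452*b^5 - 11.941*b^4 + 26.2422*b^3 + 36.3052*b^2 - 14.6172*b - 13.8744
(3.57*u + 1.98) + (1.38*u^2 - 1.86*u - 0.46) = 1.38*u^2 + 1.71*u + 1.52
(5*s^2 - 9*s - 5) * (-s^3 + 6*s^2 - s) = -5*s^5 + 39*s^4 - 54*s^3 - 21*s^2 + 5*s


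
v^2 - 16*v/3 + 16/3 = (v - 4)*(v - 4/3)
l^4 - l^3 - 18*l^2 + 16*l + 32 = (l - 4)*(l - 2)*(l + 1)*(l + 4)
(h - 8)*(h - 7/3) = h^2 - 31*h/3 + 56/3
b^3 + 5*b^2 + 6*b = b*(b + 2)*(b + 3)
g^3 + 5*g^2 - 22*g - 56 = (g - 4)*(g + 2)*(g + 7)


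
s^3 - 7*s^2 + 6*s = s*(s - 6)*(s - 1)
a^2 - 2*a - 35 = (a - 7)*(a + 5)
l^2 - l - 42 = (l - 7)*(l + 6)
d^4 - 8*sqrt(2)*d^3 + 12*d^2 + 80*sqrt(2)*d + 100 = (d - 5*sqrt(2))^2*(d + sqrt(2))^2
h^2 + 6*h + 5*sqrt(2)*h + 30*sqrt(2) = (h + 6)*(h + 5*sqrt(2))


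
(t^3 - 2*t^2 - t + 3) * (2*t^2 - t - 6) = 2*t^5 - 5*t^4 - 6*t^3 + 19*t^2 + 3*t - 18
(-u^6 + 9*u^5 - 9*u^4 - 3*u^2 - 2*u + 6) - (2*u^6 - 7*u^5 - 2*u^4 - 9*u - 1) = -3*u^6 + 16*u^5 - 7*u^4 - 3*u^2 + 7*u + 7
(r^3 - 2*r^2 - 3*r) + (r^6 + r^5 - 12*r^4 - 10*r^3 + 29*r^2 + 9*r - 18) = r^6 + r^5 - 12*r^4 - 9*r^3 + 27*r^2 + 6*r - 18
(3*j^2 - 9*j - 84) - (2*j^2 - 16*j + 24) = j^2 + 7*j - 108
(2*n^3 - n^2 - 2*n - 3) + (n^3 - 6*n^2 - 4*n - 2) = 3*n^3 - 7*n^2 - 6*n - 5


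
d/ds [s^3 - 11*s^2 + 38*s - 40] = 3*s^2 - 22*s + 38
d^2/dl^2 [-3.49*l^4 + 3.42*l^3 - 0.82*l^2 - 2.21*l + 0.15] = -41.88*l^2 + 20.52*l - 1.64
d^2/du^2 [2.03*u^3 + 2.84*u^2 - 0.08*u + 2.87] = 12.18*u + 5.68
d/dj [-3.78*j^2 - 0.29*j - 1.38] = -7.56*j - 0.29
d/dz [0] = 0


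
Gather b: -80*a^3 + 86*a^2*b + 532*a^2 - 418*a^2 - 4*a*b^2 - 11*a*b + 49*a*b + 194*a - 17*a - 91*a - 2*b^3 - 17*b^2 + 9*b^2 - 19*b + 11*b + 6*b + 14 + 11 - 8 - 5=-80*a^3 + 114*a^2 + 86*a - 2*b^3 + b^2*(-4*a - 8) + b*(86*a^2 + 38*a - 2) + 12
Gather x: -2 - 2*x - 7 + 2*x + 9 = 0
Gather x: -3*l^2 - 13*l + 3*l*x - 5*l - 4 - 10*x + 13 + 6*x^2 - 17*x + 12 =-3*l^2 - 18*l + 6*x^2 + x*(3*l - 27) + 21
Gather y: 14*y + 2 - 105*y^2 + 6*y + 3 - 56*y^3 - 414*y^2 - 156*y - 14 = -56*y^3 - 519*y^2 - 136*y - 9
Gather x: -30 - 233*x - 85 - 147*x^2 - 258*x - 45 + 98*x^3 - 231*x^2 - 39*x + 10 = 98*x^3 - 378*x^2 - 530*x - 150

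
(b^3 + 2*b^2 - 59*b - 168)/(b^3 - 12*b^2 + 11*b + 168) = (b + 7)/(b - 7)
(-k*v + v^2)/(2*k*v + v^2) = (-k + v)/(2*k + v)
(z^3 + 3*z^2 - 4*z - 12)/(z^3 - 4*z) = (z + 3)/z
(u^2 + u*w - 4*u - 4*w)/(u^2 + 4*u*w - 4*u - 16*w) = (u + w)/(u + 4*w)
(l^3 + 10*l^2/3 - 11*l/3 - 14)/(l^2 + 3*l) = l + 1/3 - 14/(3*l)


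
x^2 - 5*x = x*(x - 5)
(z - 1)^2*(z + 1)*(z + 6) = z^4 + 5*z^3 - 7*z^2 - 5*z + 6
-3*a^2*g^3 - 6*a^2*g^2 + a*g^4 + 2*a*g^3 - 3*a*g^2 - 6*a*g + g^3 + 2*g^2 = g*(-3*a + g)*(g + 2)*(a*g + 1)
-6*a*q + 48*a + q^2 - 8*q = (-6*a + q)*(q - 8)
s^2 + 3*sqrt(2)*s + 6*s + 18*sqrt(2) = (s + 6)*(s + 3*sqrt(2))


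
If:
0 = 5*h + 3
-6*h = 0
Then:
No Solution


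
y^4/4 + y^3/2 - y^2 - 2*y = y*(y/4 + 1/2)*(y - 2)*(y + 2)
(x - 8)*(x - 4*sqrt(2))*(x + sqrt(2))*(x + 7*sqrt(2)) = x^4 - 8*x^3 + 4*sqrt(2)*x^3 - 50*x^2 - 32*sqrt(2)*x^2 - 56*sqrt(2)*x + 400*x + 448*sqrt(2)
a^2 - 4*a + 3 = (a - 3)*(a - 1)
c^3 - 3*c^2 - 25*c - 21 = (c - 7)*(c + 1)*(c + 3)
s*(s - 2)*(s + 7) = s^3 + 5*s^2 - 14*s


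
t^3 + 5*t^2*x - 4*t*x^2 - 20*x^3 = (t - 2*x)*(t + 2*x)*(t + 5*x)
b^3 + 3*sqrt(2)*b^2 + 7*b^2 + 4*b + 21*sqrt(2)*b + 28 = (b + 7)*(b + sqrt(2))*(b + 2*sqrt(2))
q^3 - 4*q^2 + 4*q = q*(q - 2)^2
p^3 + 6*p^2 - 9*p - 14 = (p - 2)*(p + 1)*(p + 7)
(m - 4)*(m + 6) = m^2 + 2*m - 24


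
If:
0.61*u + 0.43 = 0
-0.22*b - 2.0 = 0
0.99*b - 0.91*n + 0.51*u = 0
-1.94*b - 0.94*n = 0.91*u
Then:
No Solution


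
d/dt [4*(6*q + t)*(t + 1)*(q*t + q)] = 4*q*(t + 1)*(12*q + 3*t + 1)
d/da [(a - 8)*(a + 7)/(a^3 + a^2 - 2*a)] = (-a^4 + 2*a^3 + 167*a^2 + 112*a - 112)/(a^2*(a^4 + 2*a^3 - 3*a^2 - 4*a + 4))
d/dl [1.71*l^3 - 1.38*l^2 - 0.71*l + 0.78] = 5.13*l^2 - 2.76*l - 0.71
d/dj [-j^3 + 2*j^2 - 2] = j*(4 - 3*j)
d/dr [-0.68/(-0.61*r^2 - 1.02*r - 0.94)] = (-0.8296*r - 0.6936)/(0.61*r^2 + 1.02*r + 0.94)^2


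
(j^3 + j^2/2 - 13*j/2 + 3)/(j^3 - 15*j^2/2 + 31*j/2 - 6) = (j^2 + j - 6)/(j^2 - 7*j + 12)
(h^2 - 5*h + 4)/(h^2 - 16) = (h - 1)/(h + 4)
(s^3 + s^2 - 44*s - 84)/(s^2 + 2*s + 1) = (s^3 + s^2 - 44*s - 84)/(s^2 + 2*s + 1)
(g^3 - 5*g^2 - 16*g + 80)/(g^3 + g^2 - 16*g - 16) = (g - 5)/(g + 1)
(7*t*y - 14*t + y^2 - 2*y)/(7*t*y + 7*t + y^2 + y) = (y - 2)/(y + 1)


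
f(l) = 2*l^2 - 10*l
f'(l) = 4*l - 10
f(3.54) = -10.34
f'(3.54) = 4.16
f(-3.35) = 55.94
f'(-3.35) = -23.40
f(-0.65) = 7.34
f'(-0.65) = -12.60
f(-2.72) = 42.00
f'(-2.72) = -20.88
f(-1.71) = 22.95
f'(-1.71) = -16.84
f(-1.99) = 27.82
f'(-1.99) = -17.96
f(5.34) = 3.63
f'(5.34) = 11.36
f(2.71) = -12.41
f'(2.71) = 0.84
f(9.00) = 72.00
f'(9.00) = 26.00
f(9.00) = 72.00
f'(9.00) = 26.00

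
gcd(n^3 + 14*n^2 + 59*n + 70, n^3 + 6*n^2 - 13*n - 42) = n^2 + 9*n + 14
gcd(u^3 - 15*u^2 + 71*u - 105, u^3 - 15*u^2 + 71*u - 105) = u^3 - 15*u^2 + 71*u - 105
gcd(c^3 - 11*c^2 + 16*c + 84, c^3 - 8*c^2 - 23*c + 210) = c^2 - 13*c + 42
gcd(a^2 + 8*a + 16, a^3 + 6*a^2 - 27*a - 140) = a + 4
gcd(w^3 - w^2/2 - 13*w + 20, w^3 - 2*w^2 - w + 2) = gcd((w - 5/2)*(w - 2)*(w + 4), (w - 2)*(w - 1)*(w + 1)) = w - 2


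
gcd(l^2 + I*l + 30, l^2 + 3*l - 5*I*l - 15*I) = l - 5*I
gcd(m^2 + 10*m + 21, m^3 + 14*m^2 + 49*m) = m + 7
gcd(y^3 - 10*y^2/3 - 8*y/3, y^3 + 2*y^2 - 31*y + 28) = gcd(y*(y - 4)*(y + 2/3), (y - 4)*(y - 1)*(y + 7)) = y - 4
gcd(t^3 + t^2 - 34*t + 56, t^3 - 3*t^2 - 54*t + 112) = t^2 + 5*t - 14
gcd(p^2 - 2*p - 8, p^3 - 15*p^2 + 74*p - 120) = p - 4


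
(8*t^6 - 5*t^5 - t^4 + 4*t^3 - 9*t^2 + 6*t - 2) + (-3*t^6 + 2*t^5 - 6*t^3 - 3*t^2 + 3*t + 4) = 5*t^6 - 3*t^5 - t^4 - 2*t^3 - 12*t^2 + 9*t + 2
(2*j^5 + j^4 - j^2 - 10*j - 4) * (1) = 2*j^5 + j^4 - j^2 - 10*j - 4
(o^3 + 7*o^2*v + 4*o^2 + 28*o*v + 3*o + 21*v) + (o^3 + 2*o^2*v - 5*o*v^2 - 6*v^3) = 2*o^3 + 9*o^2*v + 4*o^2 - 5*o*v^2 + 28*o*v + 3*o - 6*v^3 + 21*v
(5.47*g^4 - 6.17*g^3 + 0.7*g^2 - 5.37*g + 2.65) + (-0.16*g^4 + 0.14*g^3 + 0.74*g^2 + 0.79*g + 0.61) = 5.31*g^4 - 6.03*g^3 + 1.44*g^2 - 4.58*g + 3.26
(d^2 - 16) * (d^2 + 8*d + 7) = d^4 + 8*d^3 - 9*d^2 - 128*d - 112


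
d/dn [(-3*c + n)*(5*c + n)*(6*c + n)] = -3*c^2 + 16*c*n + 3*n^2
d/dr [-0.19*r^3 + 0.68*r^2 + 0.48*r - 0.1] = -0.57*r^2 + 1.36*r + 0.48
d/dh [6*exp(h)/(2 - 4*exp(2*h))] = (6*exp(2*h) + 3)*exp(h)/(2*exp(2*h) - 1)^2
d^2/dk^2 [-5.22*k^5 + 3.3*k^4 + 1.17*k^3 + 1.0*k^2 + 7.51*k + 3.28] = -104.4*k^3 + 39.6*k^2 + 7.02*k + 2.0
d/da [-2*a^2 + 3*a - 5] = 3 - 4*a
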